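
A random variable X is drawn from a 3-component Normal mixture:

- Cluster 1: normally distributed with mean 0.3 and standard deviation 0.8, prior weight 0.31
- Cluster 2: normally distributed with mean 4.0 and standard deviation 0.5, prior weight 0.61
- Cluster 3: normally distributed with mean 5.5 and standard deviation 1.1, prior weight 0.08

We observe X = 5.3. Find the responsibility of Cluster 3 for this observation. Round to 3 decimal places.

0.633

The responsibility of component k is π_k f_k(x) divided by Σ_j π_j f_j(x).
Evaluate each component's likelihood at the observed value:
  f_1 = 1.6425e-09
  f_2 = 0.0271659
  f_3 = 0.356729
Weight by the priors:
  π_1·f_1 = 0.31 × 1.6425e-09 = 5.09176e-10
  π_2·f_2 = 0.61 × 0.0271659 = 0.0165712
  π_3·f_3 = 0.08 × 0.356729 = 0.0285384
Marginal: 5.09176e-10 + 0.0165712 + 0.0285384 = 0.0451096
P(Cluster 3 | x) = 0.0285384 / 0.0451096 ≈ 0.633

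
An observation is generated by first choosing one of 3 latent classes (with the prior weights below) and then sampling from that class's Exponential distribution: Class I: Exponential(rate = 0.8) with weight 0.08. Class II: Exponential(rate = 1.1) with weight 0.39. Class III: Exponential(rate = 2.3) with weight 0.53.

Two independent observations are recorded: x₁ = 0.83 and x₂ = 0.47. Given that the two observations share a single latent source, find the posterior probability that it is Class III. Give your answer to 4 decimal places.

Posterior ∝ prior × likelihood, so P(k | x) ∝ π_k f_k(x); normalise over all components.
Since both observations come from the same component, the likelihood for component k is f_k(x₁)·f_k(x₂).
  p_I = [0.8·e^(−0.8·0.83) = 0.8·e^(−0.6640) = 0.41183] × [0.549282] = 0.226211
  p_II = [1.1·e^(−1.1·0.83) = 1.1·e^(−0.9130) = 0.44145] × [0.655937] = 0.289564
  p_III = [2.3·e^(−2.3·0.83) = 2.3·e^(−1.9090) = 0.340926] × [0.780289] = 0.266021
Multiply by the mixture weights:
  π_I·p_I = 0.08 × 0.226211 = 0.0180969
  π_II·p_II = 0.39 × 0.289564 = 0.11293
  π_III·p_III = 0.53 × 0.266021 = 0.140991
Evidence: 0.0180969 + 0.11293 + 0.140991 = 0.272018
P(Class III | data) = 0.140991 / 0.272018 ≈ 0.5183

0.5183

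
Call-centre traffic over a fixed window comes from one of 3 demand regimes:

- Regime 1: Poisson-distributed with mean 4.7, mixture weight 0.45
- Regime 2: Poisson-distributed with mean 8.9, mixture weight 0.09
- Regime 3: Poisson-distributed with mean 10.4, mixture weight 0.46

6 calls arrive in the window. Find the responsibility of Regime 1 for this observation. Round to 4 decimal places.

Posterior ∝ prior × likelihood, so P(k | x) ∝ π_k f_k(x); normalise over all components.
Evaluate each component's likelihood at the observed value:
  p_1 = 0.136167
  p_2 = 0.0941427
  p_3 = 0.0534817
Unnormalised posteriors:
  π_1·p_1 = 0.45 × 0.136167 = 0.061275
  π_2·p_2 = 0.09 × 0.0941427 = 0.00847284
  π_3·p_3 = 0.46 × 0.0534817 = 0.0246016
Sum: 0.061275 + 0.00847284 + 0.0246016 = 0.0943494
P(Regime 1 | the observation) = 0.061275 / 0.0943494 ≈ 0.6494

0.6494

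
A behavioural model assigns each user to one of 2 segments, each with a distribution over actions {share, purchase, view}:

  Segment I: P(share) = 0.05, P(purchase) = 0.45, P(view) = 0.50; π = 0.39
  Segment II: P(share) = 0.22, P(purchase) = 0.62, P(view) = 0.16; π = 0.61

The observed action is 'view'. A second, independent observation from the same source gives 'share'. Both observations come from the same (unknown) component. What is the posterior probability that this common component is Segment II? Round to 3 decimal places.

0.688

Apply Bayes' rule: the posterior for each component is proportional to its prior times its likelihood at x.
Since both observations come from the same component, the likelihood for component k is f_k(x₁)·f_k(x₂).
  L_I = [0.5] × [0.05] = 0.025
  L_II = [0.16] × [0.22] = 0.0352
Multiply by the mixture weights:
  π_I·L_I = 0.39 × 0.025 = 0.00975
  π_II·L_II = 0.61 × 0.0352 = 0.021472
Denominator: 0.00975 + 0.021472 = 0.031222
P(Segment II | x) = 0.021472 / 0.031222 ≈ 0.688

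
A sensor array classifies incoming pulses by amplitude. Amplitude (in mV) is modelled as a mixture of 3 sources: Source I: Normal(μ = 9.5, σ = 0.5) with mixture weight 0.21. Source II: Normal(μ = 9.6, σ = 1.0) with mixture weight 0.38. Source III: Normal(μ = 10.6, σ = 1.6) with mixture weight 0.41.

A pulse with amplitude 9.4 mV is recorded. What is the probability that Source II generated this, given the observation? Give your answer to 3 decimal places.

Posterior ∝ prior × likelihood, so P(k | x) ∝ π_k f_k(x); normalise over all components.
Evaluate each component's likelihood at the observed value:
  f_I = 0.782085
  f_II = 0.391043
  f_III = 0.188211
Weight by the priors:
  π_I·f_I = 0.21 × 0.782085 = 0.164238
  π_II·f_II = 0.38 × 0.391043 = 0.148596
  π_III·f_III = 0.41 × 0.188211 = 0.0771665
Marginal: 0.164238 + 0.148596 + 0.0771665 = 0.390001
Responsibility of Source II: 0.148596 / 0.390001 ≈ 0.381

0.381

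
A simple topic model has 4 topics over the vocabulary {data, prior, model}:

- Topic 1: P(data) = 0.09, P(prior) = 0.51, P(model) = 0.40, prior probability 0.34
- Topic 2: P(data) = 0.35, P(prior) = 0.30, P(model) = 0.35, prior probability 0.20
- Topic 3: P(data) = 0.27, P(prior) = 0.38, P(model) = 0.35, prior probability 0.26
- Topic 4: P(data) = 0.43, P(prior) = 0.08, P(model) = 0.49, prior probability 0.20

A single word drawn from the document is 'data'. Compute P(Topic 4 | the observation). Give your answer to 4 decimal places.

By Bayes' theorem, P(k | x) = π_k f_k(x) / Σ_j π_j f_j(x).
Evaluate each component's likelihood at the observed value:
  p_1 = P(data | comp) = 0.09
  p_2 = P(data | comp) = 0.35
  p_3 = P(data | comp) = 0.27
  p_4 = P(data | comp) = 0.43
Weight by the priors:
  π_1·p_1 = 0.34 × 0.09 = 0.0306
  π_2·p_2 = 0.20 × 0.35 = 0.07
  π_3·p_3 = 0.26 × 0.27 = 0.0702
  π_4·p_4 = 0.20 × 0.43 = 0.086
Marginal: 0.0306 + 0.07 + 0.0702 + 0.086 = 0.2568
P(Topic 4 | data) ≈ 0.3349

0.3349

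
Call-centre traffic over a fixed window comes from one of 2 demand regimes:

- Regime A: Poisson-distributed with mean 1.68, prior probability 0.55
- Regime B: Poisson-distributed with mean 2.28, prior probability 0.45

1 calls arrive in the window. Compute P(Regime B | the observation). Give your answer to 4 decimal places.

Posterior ∝ prior × likelihood, so P(k | x) ∝ P(Z=k) f_k(x); normalise over all components.
Component likelihoods at x = 1 calls:
  f_A = e^(−1.68)·1.68^1/1! = 0.313108
  f_B = e^(−2.28)·2.28^1/1! = 0.233208
Unnormalised posteriors:
  P(Z=A)·f_A = 0.55 × 0.313108 = 0.17221
  P(Z=B)·f_B = 0.45 × 0.233208 = 0.104944
Denominator: 0.17221 + 0.104944 = 0.277153
So the posterior for Regime B is 0.104944 / 0.277153 ≈ 0.3786.

0.3786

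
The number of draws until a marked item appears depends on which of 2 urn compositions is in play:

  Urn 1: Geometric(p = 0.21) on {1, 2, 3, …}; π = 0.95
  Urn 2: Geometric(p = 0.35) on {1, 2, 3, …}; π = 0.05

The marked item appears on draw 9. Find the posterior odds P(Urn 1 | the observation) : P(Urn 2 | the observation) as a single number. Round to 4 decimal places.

54.2769

Since P(k|x) ∝ π_k f_k(x), the posterior odds are π_i f_i(x) / (π_j f_j(x)).
Component likelihoods at x = 9:
  L_1 = 0.0318593
  L_2 = 0.0111526
Posterior odds = (π_1·L_1) / (π_2·L_2) = (0.95·0.0318593) / (0.05·0.0111526) = 0.0302663 / 0.000557628 ≈ 54.2769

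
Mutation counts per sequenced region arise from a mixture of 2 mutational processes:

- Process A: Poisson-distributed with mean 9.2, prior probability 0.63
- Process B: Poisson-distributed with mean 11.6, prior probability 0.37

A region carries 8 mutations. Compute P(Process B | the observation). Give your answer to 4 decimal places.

Posterior ∝ prior × likelihood, so P(k | x) ∝ π_k f_k(x); normalise over all components.
Component likelihoods at x = 8 mutations:
  L_A = e^(−9.2)·9.2^8/8! = 0.128609
  L_B = e^(−11.6)·11.6^8/8! = 0.0745294
Unnormalised posteriors:
  π_A·L_A = 0.63 × 0.128609 = 0.0810239
  π_B·L_B = 0.37 × 0.0745294 = 0.0275759
Evidence: 0.0810239 + 0.0275759 = 0.1086
P(Process B | the observation) ≈ 0.2539

0.2539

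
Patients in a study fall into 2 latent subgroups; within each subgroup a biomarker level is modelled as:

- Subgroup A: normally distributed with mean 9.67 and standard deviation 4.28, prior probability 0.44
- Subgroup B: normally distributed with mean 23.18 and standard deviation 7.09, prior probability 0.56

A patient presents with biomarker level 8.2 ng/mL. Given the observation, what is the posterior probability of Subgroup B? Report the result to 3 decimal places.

0.080

Apply Bayes' rule: the posterior for each component is proportional to its prior times its likelihood at x.
Component likelihoods at x = 8.2 ng/mL:
  L_A = 0.0878721
  L_B = 0.00603814
Weight by the priors:
  π_A·L_A = 0.44 × 0.0878721 = 0.0386637
  π_B·L_B = 0.56 × 0.00603814 = 0.00338136
Denominator: 0.0386637 + 0.00338136 = 0.0420451
So the posterior for Subgroup B is 0.00338136 / 0.0420451 ≈ 0.080.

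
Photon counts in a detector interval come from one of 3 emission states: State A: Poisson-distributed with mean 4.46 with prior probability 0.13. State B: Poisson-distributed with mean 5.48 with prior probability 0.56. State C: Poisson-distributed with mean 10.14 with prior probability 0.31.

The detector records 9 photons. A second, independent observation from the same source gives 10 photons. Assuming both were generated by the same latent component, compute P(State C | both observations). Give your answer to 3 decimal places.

0.851

By Bayes' theorem, P(k | x) = w_k f_k(x) / Σ_j w_j f_j(x).
Since both observations come from the same component, the likelihood for component k is f_k(x₁)·f_k(x₂).
  p_A = [e^(−4.46)·4.46^9/9! = 0.0222483] × [0.00992275] = 0.000220765
  p_B = [e^(−5.48)·5.48^9/9! = 0.0512069] × [0.0280614] = 0.00143693
  p_C = [e^(−10.14)·10.14^9/9! = 0.123263] × [0.124989] = 0.0154065
Multiply by the mixture weights:
  w_A·p_A = 0.13 × 0.000220765 = 2.86994e-05
  w_B·p_B = 0.56 × 0.00143693 = 0.000804683
  w_C·p_C = 0.31 × 0.0154065 = 0.004776
Denominator: 2.86994e-05 + 0.000804683 + 0.004776 = 0.00560939
Responsibility of State C: 0.004776 / 0.00560939 ≈ 0.851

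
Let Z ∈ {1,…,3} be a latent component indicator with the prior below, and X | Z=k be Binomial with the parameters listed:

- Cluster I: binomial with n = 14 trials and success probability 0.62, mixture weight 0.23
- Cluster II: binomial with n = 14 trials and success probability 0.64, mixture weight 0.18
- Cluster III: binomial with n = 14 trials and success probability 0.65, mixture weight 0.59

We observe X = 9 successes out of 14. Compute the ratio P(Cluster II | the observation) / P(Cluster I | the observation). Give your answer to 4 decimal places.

The posterior odds equal the prior odds times the likelihood ratio: (P(Z=i)/P(Z=j))·(f_i(x)/f_j(x)).
Binomial probabilities:
  f_I = C(14,9)·0.62^9·0.38^5 = 2002·0.0135371·0.00792352 = 0.214737
  f_II = C(14,9)·0.64^9·0.36^5 = 2002·0.0180144·0.00604662 = 0.21807
  f_III = C(14,9)·0.65^9·0.35^5 = 2002·0.0207119·0.00525219 = 0.217783
0.0392526 / 0.0493896 ≈ 0.7948

0.7948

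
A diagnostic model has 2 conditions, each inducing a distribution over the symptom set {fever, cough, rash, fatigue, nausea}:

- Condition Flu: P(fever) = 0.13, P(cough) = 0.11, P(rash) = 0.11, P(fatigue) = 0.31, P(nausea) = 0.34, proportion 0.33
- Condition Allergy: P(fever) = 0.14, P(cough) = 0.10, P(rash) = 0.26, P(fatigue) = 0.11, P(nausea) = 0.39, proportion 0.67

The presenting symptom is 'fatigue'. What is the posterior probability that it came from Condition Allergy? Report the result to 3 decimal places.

0.419

The responsibility of component k is w_k f_k(x) divided by Σ_j w_j f_j(x).
Categorical probabilities:
  p_Flu = P(fatigue | comp) = 0.31
  p_Allergy = P(fatigue | comp) = 0.11
Weight by the priors:
  w_Flu·p_Flu = 0.33 × 0.31 = 0.1023
  w_Allergy·p_Allergy = 0.67 × 0.11 = 0.0737
Marginal: 0.1023 + 0.0737 = 0.176
Responsibility of Condition Allergy: 0.0737 / 0.176 ≈ 0.419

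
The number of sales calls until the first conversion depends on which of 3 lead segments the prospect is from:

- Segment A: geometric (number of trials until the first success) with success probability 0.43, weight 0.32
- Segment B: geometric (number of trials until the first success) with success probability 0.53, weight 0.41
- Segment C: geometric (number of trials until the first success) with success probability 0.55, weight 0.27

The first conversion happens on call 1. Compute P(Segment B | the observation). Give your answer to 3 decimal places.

0.432

Posterior ∝ prior × likelihood, so P(k | x) ∝ π_k f_k(x); normalise over all components.
Evaluate each component's likelihood at the observed value:
  L_A = 0.43·(1−0.43)^0 = 0.43·1 = 0.43
  L_B = 0.53·(1−0.53)^0 = 0.53·1 = 0.53
  L_C = 0.55·(1−0.55)^0 = 0.55·1 = 0.55
Weight by the priors:
  π_A·L_A = 0.32 × 0.43 = 0.1376
  π_B·L_B = 0.41 × 0.53 = 0.2173
  π_C·L_C = 0.27 × 0.55 = 0.1485
Sum: 0.1376 + 0.2173 + 0.1485 = 0.5034
So the posterior for Segment B is 0.2173 / 0.5034 ≈ 0.432.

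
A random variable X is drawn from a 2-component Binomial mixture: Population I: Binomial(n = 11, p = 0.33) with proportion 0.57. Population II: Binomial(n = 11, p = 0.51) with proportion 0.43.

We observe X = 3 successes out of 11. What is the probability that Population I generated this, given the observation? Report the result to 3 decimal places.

0.814

P(component k | x) = P(Z=k)·f_k(x) / marginal(x), where marginal(x) = Σ_j P(Z=j)·f_j(x).
Component likelihoods at x = 3 successes out of 11:
  p_I = C(11,3)·0.33^3·0.67^8 = 165·0.035937·0.0406068 = 0.240782
  p_II = C(11,3)·0.51^3·0.49^8 = 165·0.132651·0.00332329 = 0.0727383
Weight by the priors:
  P(Z=I)·p_I = 0.57 × 0.240782 = 0.137246
  P(Z=II)·p_II = 0.43 × 0.0727383 = 0.0312775
Normaliser: 0.137246 + 0.0312775 = 0.168523
So the posterior for Population I is 0.137246 / 0.168523 ≈ 0.814.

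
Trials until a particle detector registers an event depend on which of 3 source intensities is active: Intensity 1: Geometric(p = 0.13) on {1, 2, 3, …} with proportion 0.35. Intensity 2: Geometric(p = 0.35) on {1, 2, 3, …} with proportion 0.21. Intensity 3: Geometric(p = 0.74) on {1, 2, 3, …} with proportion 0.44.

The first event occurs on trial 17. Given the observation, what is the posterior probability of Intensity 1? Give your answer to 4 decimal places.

The responsibility of component k is π_k f_k(x) divided by Σ_j π_j f_j(x).
Evaluate each component's likelihood at the observed value:
  L_1 = 0.014004
  L_2 = 0.000355371
  L_3 = 3.22705e-10
Unnormalised posteriors:
  π_1·L_1 = 0.35 × 0.014004 = 0.00490139
  π_2·L_2 = 0.21 × 0.000355371 = 7.46279e-05
  π_3·L_3 = 0.44 × 3.22705e-10 = 1.4199e-10
Marginal: 0.00490139 + 7.46279e-05 + 1.4199e-10 = 0.00497602
So the posterior for Intensity 1 is 0.00490139 / 0.00497602 ≈ 0.9850.

0.9850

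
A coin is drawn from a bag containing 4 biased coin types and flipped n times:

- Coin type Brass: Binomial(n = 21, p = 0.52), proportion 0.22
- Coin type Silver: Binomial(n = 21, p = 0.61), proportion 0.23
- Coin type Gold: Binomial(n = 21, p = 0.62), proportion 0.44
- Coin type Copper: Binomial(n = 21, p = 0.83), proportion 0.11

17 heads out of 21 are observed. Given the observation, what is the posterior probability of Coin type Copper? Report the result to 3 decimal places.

0.487

P(component k | x) = π_k·f_k(x) / marginal(x), where marginal(x) = Σ_j π_j·f_j(x).
Evaluate each component's likelihood at the observed value:
  p_Brass = 0.00472156
  p_Silver = 0.0310406
  p_Gold = 0.0368856
  p_Copper = 0.210469
Prior × likelihood for each component:
  π_Brass·p_Brass = 0.22 × 0.00472156 = 0.00103874
  π_Silver·p_Silver = 0.23 × 0.0310406 = 0.00713933
  π_Gold·p_Gold = 0.44 × 0.0368856 = 0.0162297
  π_Copper·p_Copper = 0.11 × 0.210469 = 0.0231516
Sum: 0.00103874 + 0.00713933 + 0.0162297 + 0.0231516 = 0.0475593
P(Coin type Copper | 17 heads out of 21) = 0.0231516 / 0.0475593 ≈ 0.487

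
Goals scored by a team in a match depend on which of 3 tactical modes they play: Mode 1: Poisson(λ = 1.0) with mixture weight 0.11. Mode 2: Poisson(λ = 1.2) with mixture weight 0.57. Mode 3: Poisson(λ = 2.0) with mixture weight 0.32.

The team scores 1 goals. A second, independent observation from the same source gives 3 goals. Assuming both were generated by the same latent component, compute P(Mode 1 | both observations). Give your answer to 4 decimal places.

0.0690

The responsibility of component k is w_k f_k(x) divided by Σ_j w_j f_j(x).
Since both observations come from the same component, the likelihood for component k is f_k(x₁)·f_k(x₂).
  f_1 = [e^(−1.0)·1.0^1/1! = 0.367879] × [0.0613132] = 0.0225559
  f_2 = [e^(−1.2)·1.2^1/1! = 0.361433] × [0.0867439] = 0.0313521
  f_3 = [e^(−2.0)·2.0^1/1! = 0.270671] × [0.180447] = 0.0488417
Weight by the priors:
  w_1·f_1 = 0.11 × 0.0225559 = 0.00248115
  w_2·f_2 = 0.57 × 0.0313521 = 0.0178707
  w_3·f_3 = 0.32 × 0.0488417 = 0.0156293
Denominator: 0.00248115 + 0.0178707 + 0.0156293 = 0.0359812
So the posterior for Mode 1 is 0.00248115 / 0.0359812 ≈ 0.0690.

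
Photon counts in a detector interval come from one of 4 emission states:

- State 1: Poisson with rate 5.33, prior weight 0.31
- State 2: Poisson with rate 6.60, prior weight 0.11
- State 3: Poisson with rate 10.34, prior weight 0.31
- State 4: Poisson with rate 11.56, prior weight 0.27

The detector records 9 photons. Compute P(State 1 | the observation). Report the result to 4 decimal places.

0.1639

Apply Bayes' rule: the posterior for each component is proportional to its prior times its likelihood at x.
Component likelihoods at x = 9 photons:
  f_1 = 0.0463439
  f_2 = 0.0890818
  f_3 = 0.120314
  f_4 = 0.09692
Unnormalised posteriors:
  π_1·f_1 = 0.31 × 0.0463439 = 0.0143666
  π_2·f_2 = 0.11 × 0.0890818 = 0.00979899
  π_3·f_3 = 0.31 × 0.120314 = 0.0372974
  π_4·f_4 = 0.27 × 0.09692 = 0.0261684
Sum: 0.0143666 + 0.00979899 + 0.0372974 + 0.0261684 = 0.0876314
So the posterior for State 1 is 0.0143666 / 0.0876314 ≈ 0.1639.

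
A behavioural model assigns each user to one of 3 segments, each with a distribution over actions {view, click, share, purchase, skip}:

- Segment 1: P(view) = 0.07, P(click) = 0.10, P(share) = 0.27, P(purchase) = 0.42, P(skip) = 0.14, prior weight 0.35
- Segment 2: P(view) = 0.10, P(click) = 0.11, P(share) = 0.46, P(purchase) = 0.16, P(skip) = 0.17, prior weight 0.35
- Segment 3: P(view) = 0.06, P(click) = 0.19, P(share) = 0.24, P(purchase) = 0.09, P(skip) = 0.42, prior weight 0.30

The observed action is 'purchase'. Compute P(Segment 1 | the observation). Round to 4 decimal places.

The responsibility of component k is P(Z=k) f_k(x) divided by Σ_j P(Z=j) f_j(x).
Evaluate each component's likelihood at the observed value:
  p_1 = P(purchase | comp) = 0.42
  p_2 = P(purchase | comp) = 0.16
  p_3 = P(purchase | comp) = 0.09
Prior × likelihood for each component:
  P(Z=1)·p_1 = 0.35 × 0.42 = 0.147
  P(Z=2)·p_2 = 0.35 × 0.16 = 0.056
  P(Z=3)·p_3 = 0.30 × 0.09 = 0.027
Marginal: 0.147 + 0.056 + 0.027 = 0.23
So the posterior for Segment 1 is 0.147 / 0.23 ≈ 0.6391.

0.6391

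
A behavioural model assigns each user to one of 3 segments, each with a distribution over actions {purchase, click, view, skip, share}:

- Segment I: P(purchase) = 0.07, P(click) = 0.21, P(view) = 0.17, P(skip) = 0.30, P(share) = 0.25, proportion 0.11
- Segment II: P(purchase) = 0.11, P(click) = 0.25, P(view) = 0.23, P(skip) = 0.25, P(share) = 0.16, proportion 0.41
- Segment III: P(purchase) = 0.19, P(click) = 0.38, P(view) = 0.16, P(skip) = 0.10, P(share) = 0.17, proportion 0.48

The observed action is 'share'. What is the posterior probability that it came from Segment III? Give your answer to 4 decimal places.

0.4671

Posterior ∝ prior × likelihood, so P(k | x) ∝ w_k f_k(x); normalise over all components.
Evaluate each component's likelihood at the observed value:
  p_I = P(share | comp) = 0.25
  p_II = P(share | comp) = 0.16
  p_III = P(share | comp) = 0.17
Prior × likelihood for each component:
  w_I·p_I = 0.11 × 0.25 = 0.0275
  w_II·p_II = 0.41 × 0.16 = 0.0656
  w_III·p_III = 0.48 × 0.17 = 0.0816
Marginal: 0.0275 + 0.0656 + 0.0816 = 0.1747
Responsibility of Segment III: 0.0816 / 0.1747 ≈ 0.4671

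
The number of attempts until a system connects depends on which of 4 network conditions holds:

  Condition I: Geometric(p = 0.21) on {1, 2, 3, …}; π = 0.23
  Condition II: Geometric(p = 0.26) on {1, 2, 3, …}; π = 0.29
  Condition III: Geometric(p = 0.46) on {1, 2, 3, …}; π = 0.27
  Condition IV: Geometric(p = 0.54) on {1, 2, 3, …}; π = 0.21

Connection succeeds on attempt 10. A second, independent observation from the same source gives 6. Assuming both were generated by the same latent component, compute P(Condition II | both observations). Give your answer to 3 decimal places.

Posterior ∝ prior × likelihood, so P(k | x) ∝ π_k f_k(x); normalise over all components.
Since both observations come from the same component, the likelihood for component k is f_k(x₁)·f_k(x₂).
  f_I = [0.0251688] × [0.0646182] = 0.00162636
  f_II = [0.0173005] × [0.0576942] = 0.000998138
  f_III = [0.00179598] × [0.0211216] = 3.7934e-05
  f_IV = [0.000497983] × [0.011122] = 5.53856e-06
Multiply by the mixture weights:
  π_I·f_I = 0.23 × 0.00162636 = 0.000374064
  π_II·f_II = 0.29 × 0.000998138 = 0.00028946
  π_III·f_III = 0.27 × 3.7934e-05 = 1.02422e-05
  π_IV·f_IV = 0.21 × 5.53856e-06 = 1.1631e-06
Sum: 0.000374064 + 0.00028946 + 1.02422e-05 + 1.1631e-06 = 0.000674929
P(Condition II | x₁,x₂) = 0.00028946 / 0.000674929 ≈ 0.429

0.429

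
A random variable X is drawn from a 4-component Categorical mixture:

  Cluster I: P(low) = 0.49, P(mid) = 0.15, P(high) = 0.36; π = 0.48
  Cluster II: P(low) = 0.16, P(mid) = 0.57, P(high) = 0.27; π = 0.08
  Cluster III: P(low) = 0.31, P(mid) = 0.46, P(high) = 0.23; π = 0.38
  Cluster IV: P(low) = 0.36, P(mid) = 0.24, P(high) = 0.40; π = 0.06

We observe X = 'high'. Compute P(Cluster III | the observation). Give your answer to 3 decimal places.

0.286

Apply Bayes' rule: the posterior for each component is proportional to its prior times its likelihood at x.
Component likelihoods at x = 'high':
  L_I = P(high | comp) = 0.36
  L_II = P(high | comp) = 0.27
  L_III = P(high | comp) = 0.23
  L_IV = P(high | comp) = 0.40
Prior × likelihood for each component:
  P(Z=I)·L_I = 0.48 × 0.36 = 0.1728
  P(Z=II)·L_II = 0.08 × 0.27 = 0.0216
  P(Z=III)·L_III = 0.38 × 0.23 = 0.0874
  P(Z=IV)·L_IV = 0.06 × 0.4 = 0.024
Normaliser: 0.1728 + 0.0216 + 0.0874 + 0.024 = 0.3058
P(Cluster III | data) ≈ 0.286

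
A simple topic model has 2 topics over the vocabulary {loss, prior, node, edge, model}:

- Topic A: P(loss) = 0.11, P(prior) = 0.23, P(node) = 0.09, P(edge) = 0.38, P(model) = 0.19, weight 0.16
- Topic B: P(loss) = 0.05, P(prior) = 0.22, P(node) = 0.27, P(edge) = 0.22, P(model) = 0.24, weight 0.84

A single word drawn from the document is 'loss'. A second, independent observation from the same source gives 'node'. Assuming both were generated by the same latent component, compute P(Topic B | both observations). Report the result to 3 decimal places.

By Bayes' theorem, P(k | x) = π_k f_k(x) / Σ_j π_j f_j(x).
Since both observations come from the same component, the likelihood for component k is f_k(x₁)·f_k(x₂).
  f_A = [P(loss | comp) = 0.11] × [0.09] = 0.0099
  f_B = [P(loss | comp) = 0.05] × [0.27] = 0.0135
Prior × likelihood for each component:
  π_A·f_A = 0.16 × 0.0099 = 0.001584
  π_B·f_B = 0.84 × 0.0135 = 0.01134
Evidence: 0.001584 + 0.01134 = 0.012924
Responsibility of Topic B: 0.01134 / 0.012924 ≈ 0.877

0.877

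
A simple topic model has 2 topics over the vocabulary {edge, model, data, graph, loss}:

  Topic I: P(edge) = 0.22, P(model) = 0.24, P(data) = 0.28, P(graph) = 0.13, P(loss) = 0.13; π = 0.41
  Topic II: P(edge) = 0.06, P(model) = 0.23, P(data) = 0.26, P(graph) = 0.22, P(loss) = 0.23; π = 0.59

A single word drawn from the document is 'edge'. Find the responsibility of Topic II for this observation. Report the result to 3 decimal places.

0.282

By Bayes' theorem, P(k | x) = w_k f_k(x) / Σ_j w_j f_j(x).
Evaluate each component's likelihood at the observed value:
  f_I = P(edge | comp) = 0.22
  f_II = P(edge | comp) = 0.06
Prior × likelihood for each component:
  w_I·f_I = 0.41 × 0.22 = 0.0902
  w_II·f_II = 0.59 × 0.06 = 0.0354
Denominator: 0.0902 + 0.0354 = 0.1256
So the posterior for Topic II is 0.0354 / 0.1256 ≈ 0.282.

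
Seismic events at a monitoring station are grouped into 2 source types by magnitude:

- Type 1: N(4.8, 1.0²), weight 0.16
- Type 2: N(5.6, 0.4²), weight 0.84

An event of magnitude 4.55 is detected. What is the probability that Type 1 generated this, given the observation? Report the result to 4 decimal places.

0.6984

Apply Bayes' rule: the posterior for each component is proportional to its prior times its likelihood at x.
Normal densities:
  L_1 = (1/(1.0·√(2π)))·exp(−(4.55−4.8)²/(2·1.0²)) = 0.398942·exp(-0.03125) = 0.386668
  L_2 = (1/(0.4·√(2π)))·exp(−(4.55−5.6)²/(2·0.4²)) = 0.997356·exp(-3.44531) = 0.0318105
Unnormalised posteriors:
  P(Z=1)·L_1 = 0.16 × 0.386668 = 0.0618669
  P(Z=2)·L_2 = 0.84 × 0.0318105 = 0.0267208
Sum: 0.0618669 + 0.0267208 = 0.0885877
P(Type 1 | data) = 0.0618669 / 0.0885877 ≈ 0.6984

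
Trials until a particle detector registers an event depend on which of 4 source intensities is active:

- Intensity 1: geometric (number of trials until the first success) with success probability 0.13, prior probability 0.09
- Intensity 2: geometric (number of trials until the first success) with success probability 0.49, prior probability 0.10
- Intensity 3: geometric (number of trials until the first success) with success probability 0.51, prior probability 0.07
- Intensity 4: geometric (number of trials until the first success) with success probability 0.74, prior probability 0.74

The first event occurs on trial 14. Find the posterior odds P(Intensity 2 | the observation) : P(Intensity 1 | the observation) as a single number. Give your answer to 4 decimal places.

Only the two components matter; the odds are (π_i f_i(x)) / (π_j f_j(x)).
Evaluate each component's likelihood at the observed value:
  L_1 = 0.13·(1−0.13)^13 = 0.13·0.163588 = 0.0212664
  L_2 = 0.49·(1−0.49)^13 = 0.49·0.000157911 = 7.73764e-05
  L_3 = 0.51·(1−0.51)^13 = 0.51·9.38748e-05 = 4.78761e-05
  L_4 = 0.74·(1−0.74)^13 = 0.74·2.48115e-08 = 1.83605e-08
7.73764e-06 / 0.00191397 ≈ 0.0040

0.0040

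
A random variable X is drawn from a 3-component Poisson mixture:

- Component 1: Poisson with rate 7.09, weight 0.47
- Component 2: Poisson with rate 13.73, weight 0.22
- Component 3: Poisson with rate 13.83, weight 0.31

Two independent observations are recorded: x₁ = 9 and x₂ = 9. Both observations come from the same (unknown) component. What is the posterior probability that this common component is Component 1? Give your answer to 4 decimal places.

0.7865

The responsibility of component k is π_k f_k(x) divided by Σ_j π_j f_j(x).
Since both observations come from the same component, the likelihood for component k is f_k(x₁)·f_k(x₂).
  L_1 = [0.103969] × [0.103969] = 0.0108096
  L_2 = [0.0520485] × [0.0520485] = 0.00270905
  L_3 = [0.0502741] × [0.0502741] = 0.00252748
Prior × likelihood for each component:
  π_1·L_1 = 0.47 × 0.0108096 = 0.00508052
  π_2·L_2 = 0.22 × 0.00270905 = 0.000595991
  π_3·L_3 = 0.31 × 0.00252748 = 0.000783519
Denominator: 0.00508052 + 0.000595991 + 0.000783519 = 0.00646003
So the posterior for Component 1 is 0.00508052 / 0.00646003 ≈ 0.7865.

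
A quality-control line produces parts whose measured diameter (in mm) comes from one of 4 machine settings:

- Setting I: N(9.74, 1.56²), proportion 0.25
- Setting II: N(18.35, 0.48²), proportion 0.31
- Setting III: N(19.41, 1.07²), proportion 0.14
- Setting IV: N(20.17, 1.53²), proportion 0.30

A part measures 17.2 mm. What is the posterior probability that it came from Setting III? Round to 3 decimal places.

Posterior ∝ prior × likelihood, so P(k | x) ∝ π_k f_k(x); normalise over all components.
Normal densities:
  L_I = 2.76732e-06
  L_II = 0.0471238
  L_III = 0.0441758
  L_IV = 0.0396252
Weight by the priors:
  π_I·L_I = 0.25 × 2.76732e-06 = 6.9183e-07
  π_II·L_II = 0.31 × 0.0471238 = 0.0146084
  π_III·L_III = 0.14 × 0.0441758 = 0.00618461
  π_IV·L_IV = 0.30 × 0.0396252 = 0.0118876
Marginal: 6.9183e-07 + 0.0146084 + 0.00618461 + 0.0118876 = 0.0326812
P(Setting III | x) ≈ 0.189

0.189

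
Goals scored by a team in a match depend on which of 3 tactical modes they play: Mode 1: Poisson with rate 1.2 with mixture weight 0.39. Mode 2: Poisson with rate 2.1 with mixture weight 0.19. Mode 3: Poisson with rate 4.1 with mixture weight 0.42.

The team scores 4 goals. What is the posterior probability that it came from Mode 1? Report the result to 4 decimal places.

0.0915

P(component k | x) = π_k·f_k(x) / marginal(x), where marginal(x) = Σ_j π_j·f_j(x).
Evaluate each component's likelihood at the observed value:
  f_1 = e^(−1.2)·1.2^4/4! = 0.0260232
  f_2 = e^(−2.1)·2.1^4/4! = 0.099231
  f_3 = e^(−4.1)·4.1^4/4! = 0.195127
Weight by the priors:
  π_1·f_1 = 0.39 × 0.0260232 = 0.010149
  π_2·f_2 = 0.19 × 0.099231 = 0.0188539
  π_3·f_3 = 0.42 × 0.195127 = 0.0819532
Normaliser: 0.010149 + 0.0188539 + 0.0819532 = 0.110956
P(Mode 1 | x) = 0.010149 / 0.110956 ≈ 0.0915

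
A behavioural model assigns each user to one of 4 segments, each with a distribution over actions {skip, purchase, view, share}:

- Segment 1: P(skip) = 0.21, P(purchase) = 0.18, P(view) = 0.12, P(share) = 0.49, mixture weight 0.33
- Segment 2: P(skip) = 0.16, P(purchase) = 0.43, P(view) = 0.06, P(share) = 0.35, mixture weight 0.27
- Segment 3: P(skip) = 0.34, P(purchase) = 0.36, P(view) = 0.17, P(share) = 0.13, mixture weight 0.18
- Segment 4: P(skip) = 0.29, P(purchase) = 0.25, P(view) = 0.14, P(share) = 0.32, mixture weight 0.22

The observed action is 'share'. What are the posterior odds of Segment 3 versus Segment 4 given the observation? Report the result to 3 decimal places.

0.332

Only the two components matter; the odds are (P(Z=i) f_i(x)) / (P(Z=j) f_j(x)).
Evaluate each component's likelihood at the observed value:
  f_1 = 0.49
  f_2 = 0.35
  f_3 = 0.13
  f_4 = 0.32
0.0234 / 0.0704 ≈ 0.332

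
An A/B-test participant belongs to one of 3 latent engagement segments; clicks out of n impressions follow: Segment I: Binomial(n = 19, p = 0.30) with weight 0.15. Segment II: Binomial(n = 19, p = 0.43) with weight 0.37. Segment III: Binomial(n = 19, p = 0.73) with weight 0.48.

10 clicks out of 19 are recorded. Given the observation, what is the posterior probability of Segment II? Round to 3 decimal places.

0.725

Posterior ∝ prior × likelihood, so P(k | x) ∝ π_k f_k(x); normalise over all components.
Component likelihoods at x = 10 clicks out of 19:
  L_I = 0.0220122
  L_II = 0.126802
  L_III = 0.0302741
Unnormalised posteriors:
  π_I·L_I = 0.15 × 0.0220122 = 0.00330183
  π_II·L_II = 0.37 × 0.126802 = 0.0469168
  π_III·L_III = 0.48 × 0.0302741 = 0.0145316
Marginal: 0.00330183 + 0.0469168 + 0.0145316 = 0.0647502
So the posterior for Segment II is 0.0469168 / 0.0647502 ≈ 0.725.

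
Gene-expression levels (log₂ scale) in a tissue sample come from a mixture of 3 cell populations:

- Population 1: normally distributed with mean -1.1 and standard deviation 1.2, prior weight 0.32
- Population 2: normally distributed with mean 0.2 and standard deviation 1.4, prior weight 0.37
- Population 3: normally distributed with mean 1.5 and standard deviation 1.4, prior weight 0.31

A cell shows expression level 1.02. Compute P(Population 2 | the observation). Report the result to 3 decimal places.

Posterior ∝ prior × likelihood, so P(k | x) ∝ π_k f_k(x); normalise over all components.
Normal densities:
  p_1 = 0.0698213
  p_2 = 0.240042
  p_3 = 0.268693
Multiply by the mixture weights:
  π_1·p_1 = 0.32 × 0.0698213 = 0.0223428
  π_2·p_2 = 0.37 × 0.240042 = 0.0888155
  π_3·p_3 = 0.31 × 0.268693 = 0.0832948
Normaliser: 0.0223428 + 0.0888155 + 0.0832948 = 0.194453
P(Population 2 | 1.02) = 0.0888155 / 0.194453 ≈ 0.457

0.457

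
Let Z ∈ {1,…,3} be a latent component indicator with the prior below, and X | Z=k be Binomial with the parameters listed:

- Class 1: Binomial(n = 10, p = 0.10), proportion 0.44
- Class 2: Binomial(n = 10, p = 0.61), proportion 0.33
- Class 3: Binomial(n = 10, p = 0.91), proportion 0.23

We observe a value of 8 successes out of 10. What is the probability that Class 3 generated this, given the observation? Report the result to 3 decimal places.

By Bayes' theorem, P(k | x) = w_k f_k(x) / Σ_j w_j f_j(x).
Binomial probabilities:
  f_1 = 3.645e-07
  f_2 = 0.131214
  f_3 = 0.171407
Multiply by the mixture weights:
  w_1·f_1 = 0.44 × 3.645e-07 = 1.6038e-07
  w_2·f_2 = 0.33 × 0.131214 = 0.0433006
  w_3·f_3 = 0.23 × 0.171407 = 0.0394236
Marginal: 1.6038e-07 + 0.0433006 + 0.0394236 = 0.0827244
Responsibility of Class 3: 0.0394236 / 0.0827244 ≈ 0.477

0.477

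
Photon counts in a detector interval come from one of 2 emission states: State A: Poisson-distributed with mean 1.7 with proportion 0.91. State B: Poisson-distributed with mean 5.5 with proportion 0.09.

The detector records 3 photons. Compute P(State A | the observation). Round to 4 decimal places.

P(component k | x) = P(Z=k)·f_k(x) / marginal(x), where marginal(x) = Σ_j P(Z=j)·f_j(x).
Component likelihoods at x = 3 photons:
  p_A = 0.149587
  p_B = 0.113323
Weight by the priors:
  P(Z=A)·p_A = 0.91 × 0.149587 = 0.136124
  P(Z=B)·p_B = 0.09 × 0.113323 = 0.010199
Evidence: 0.136124 + 0.010199 = 0.146324
Responsibility of State A: 0.136124 / 0.146324 ≈ 0.9303

0.9303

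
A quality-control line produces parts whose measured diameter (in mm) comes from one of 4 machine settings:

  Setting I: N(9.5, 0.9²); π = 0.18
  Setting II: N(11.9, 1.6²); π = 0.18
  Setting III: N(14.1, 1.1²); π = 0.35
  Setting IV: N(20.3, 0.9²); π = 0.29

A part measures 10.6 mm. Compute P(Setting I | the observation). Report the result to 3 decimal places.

Posterior ∝ prior × likelihood, so P(k | x) ∝ P(Z=k) f_k(x); normalise over all components.
Evaluate each component's likelihood at the observed value:
  f_I = (1/(0.9·√(2π)))·exp(−(10.6−9.5)²/(2·0.9²)) = 0.443269·exp(-0.74691) = 0.210033
  f_II = (1/(1.6·√(2π)))·exp(−(10.6−11.9)²/(2·1.6²)) = 0.249339·exp(-0.33008) = 0.179242
  f_III = (1/(1.1·√(2π)))·exp(−(10.6−14.1)²/(2·1.1²)) = 0.362675·exp(-5.06198) = 0.00229681
  f_IV = (1/(0.9·√(2π)))·exp(−(10.6−20.3)²/(2·0.9²)) = 0.443269·exp(-58.08025) = 2.6469e-26
Multiply by the mixture weights:
  P(Z=I)·f_I = 0.18 × 0.210033 = 0.0378059
  P(Z=II)·f_II = 0.18 × 0.179242 = 0.0322635
  P(Z=III)·f_III = 0.35 × 0.00229681 = 0.000803885
  P(Z=IV)·f_IV = 0.29 × 2.6469e-26 = 7.676e-27
Normaliser: 0.0378059 + 0.0322635 + 0.000803885 + 7.676e-27 = 0.0708733
P(Setting I | x) ≈ 0.533

0.533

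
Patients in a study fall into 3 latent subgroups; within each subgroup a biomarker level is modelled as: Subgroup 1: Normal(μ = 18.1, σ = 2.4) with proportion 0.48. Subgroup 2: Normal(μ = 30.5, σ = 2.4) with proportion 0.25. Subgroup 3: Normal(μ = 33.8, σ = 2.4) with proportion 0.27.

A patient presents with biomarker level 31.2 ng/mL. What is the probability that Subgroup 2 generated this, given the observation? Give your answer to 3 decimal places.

0.615

Apply Bayes' rule: the posterior for each component is proportional to its prior times its likelihood at x.
Component likelihoods at x = 31.2 ng/mL:
  L_1 = (1/(2.4·√(2π)))·exp(−(31.2−18.1)²/(2·2.4²)) = 0.166226·exp(-14.89670) = 5.63824e-08
  L_2 = (1/(2.4·√(2π)))·exp(−(31.2−30.5)²/(2·2.4²)) = 0.166226·exp(-0.04253) = 0.159304
  L_3 = (1/(2.4·√(2π)))·exp(−(31.2−33.8)²/(2·2.4²)) = 0.166226·exp(-0.58681) = 0.0924384
Multiply by the mixture weights:
  P(Z=1)·L_1 = 0.48 × 5.63824e-08 = 2.70636e-08
  P(Z=2)·L_2 = 0.25 × 0.159304 = 0.039826
  P(Z=3)·L_3 = 0.27 × 0.0924384 = 0.0249584
Sum: 2.70636e-08 + 0.039826 + 0.0249584 = 0.0647844
So the posterior for Subgroup 2 is 0.039826 / 0.0647844 ≈ 0.615.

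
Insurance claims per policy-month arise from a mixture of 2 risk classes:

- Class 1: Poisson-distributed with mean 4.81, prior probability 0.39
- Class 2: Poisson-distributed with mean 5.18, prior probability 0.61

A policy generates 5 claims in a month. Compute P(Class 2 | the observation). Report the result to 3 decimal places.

0.610

The responsibility of component k is w_k f_k(x) divided by Σ_j w_j f_j(x).
Component likelihoods at x = 5 claims:
  f_1 = 0.174819
  f_2 = 0.174913
Multiply by the mixture weights:
  w_1·f_1 = 0.39 × 0.174819 = 0.0681793
  w_2·f_2 = 0.61 × 0.174913 = 0.106697
Sum: 0.0681793 + 0.106697 = 0.174876
P(Class 2 | data) ≈ 0.610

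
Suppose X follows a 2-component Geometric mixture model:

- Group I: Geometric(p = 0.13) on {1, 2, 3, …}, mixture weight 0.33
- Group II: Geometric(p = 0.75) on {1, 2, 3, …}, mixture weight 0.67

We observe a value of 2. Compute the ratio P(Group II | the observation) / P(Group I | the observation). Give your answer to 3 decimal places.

3.366

The posterior odds equal the prior odds times the likelihood ratio: (π_i/π_j)·(f_i(x)/f_j(x)).
Geometric probabilities:
  L_I = 0.1131
  L_II = 0.1875
Posterior odds = (π_II·L_II) / (π_I·L_I) = (0.67·0.1875) / (0.33·0.1131) = 0.125625 / 0.037323 ≈ 3.366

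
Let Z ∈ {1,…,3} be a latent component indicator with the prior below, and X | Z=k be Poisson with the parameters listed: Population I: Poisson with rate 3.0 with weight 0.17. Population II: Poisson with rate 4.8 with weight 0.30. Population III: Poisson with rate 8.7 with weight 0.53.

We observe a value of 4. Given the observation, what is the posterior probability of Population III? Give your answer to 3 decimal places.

0.202

P(component k | x) = P(Z=k)·f_k(x) / marginal(x), where marginal(x) = Σ_j P(Z=j)·f_j(x).
Poisson probabilities:
  L_I = 0.168031
  L_II = 0.182029
  L_III = 0.0397653
Multiply by the mixture weights:
  P(Z=I)·L_I = 0.17 × 0.168031 = 0.0285653
  P(Z=II)·L_II = 0.30 × 0.182029 = 0.0546087
  P(Z=III)·L_III = 0.53 × 0.0397653 = 0.0210756
Sum: 0.0285653 + 0.0546087 + 0.0210756 = 0.10425
P(Population III | x) = 0.0210756 / 0.10425 ≈ 0.202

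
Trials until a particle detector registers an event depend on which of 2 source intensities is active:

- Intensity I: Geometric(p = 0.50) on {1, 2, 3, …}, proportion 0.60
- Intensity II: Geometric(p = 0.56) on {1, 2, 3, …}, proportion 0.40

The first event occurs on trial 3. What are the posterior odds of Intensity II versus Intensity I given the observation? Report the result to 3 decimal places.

The posterior odds equal the prior odds times the likelihood ratio: (P(Z=i)/P(Z=j))·(f_i(x)/f_j(x)).
Component likelihoods at x = 3:
  p_I = 0.50·(1−0.50)^2 = 0.50·0.25 = 0.125
  p_II = 0.56·(1−0.56)^2 = 0.56·0.1936 = 0.108416
Posterior odds = (P(Z=II)·p_II) / (P(Z=I)·p_I) = (0.40·0.108416) / (0.60·0.125) = 0.0433664 / 0.075 ≈ 0.578

0.578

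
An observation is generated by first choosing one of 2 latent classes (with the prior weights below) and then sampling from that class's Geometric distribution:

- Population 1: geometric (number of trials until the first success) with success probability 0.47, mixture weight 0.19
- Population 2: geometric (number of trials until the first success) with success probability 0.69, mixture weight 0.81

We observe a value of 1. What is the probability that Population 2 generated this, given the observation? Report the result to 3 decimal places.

0.862

P(component k | x) = P(Z=k)·f_k(x) / marginal(x), where marginal(x) = Σ_j P(Z=j)·f_j(x).
Component likelihoods at x = 1:
  f_1 = 0.47
  f_2 = 0.69
Unnormalised posteriors:
  P(Z=1)·f_1 = 0.19 × 0.47 = 0.0893
  P(Z=2)·f_2 = 0.81 × 0.69 = 0.5589
Evidence: 0.0893 + 0.5589 = 0.6482
P(Population 2 | x) ≈ 0.862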